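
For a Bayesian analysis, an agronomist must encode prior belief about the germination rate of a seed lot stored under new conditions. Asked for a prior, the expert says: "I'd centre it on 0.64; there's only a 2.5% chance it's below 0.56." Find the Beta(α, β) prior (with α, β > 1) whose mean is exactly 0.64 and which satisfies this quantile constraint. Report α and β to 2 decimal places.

α ≈ 91.79, β ≈ 51.63

With mean 0.64 fixed, write α = 0.64s, β = 0.36s where s = α+β.
Need P(θ < 0.56) = 0.025 under Beta(0.64s, 0.36s). Normal approximation: (q−m)/√(m(1−m)/s) ≈ z_{0.025} = -1.96, so s ≈ 0.64·0.36·(-1.96)²/(0.56−0.64)² = 138.3.
At s = 138.3: P(θ<0.56) ≈ 0.027. Adjusting to match 0.025 gives s ≈ 143.42.
So α = 0.64·143.42 ≈ 91.79, β = 0.36·143.42 ≈ 51.63.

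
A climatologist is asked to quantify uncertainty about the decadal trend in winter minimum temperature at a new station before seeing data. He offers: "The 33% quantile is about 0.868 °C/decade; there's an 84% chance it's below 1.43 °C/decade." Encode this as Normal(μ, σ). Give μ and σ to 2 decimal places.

μ = 1.04, σ = 0.39

The p-quantile of Normal(μ,σ) is μ + z_p·σ, with z_{0.33} = -0.4399 and z_{0.84} = 0.9945.
Eliminate σ: μ = (z₂·x₁ − z₁·x₂)/(z₂ − z₁) = (0.9945·0.868 − (-0.4399)·1.43)/1.434 = 1.04.
Then σ = (x₂ − x₁)/(z₂ − z₁) = (1.43 − 0.868)/1.434 = 0.39.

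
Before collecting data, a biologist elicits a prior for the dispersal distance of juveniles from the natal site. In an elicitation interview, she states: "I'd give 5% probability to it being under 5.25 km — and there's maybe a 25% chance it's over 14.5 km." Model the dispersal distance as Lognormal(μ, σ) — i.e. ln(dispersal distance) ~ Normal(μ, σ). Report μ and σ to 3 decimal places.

μ ≈ 2.379, σ ≈ 0.438

If T ~ Lognormal(μ,σ) then ln T ~ Normal(μ,σ), so the p-quantile of ln T is μ + z_p·σ.
ln(5.25) = 1.658 and ln(14.5) = 2.674; z_{0.05} = -1.645, z_{0.75} = 0.6745.
σ = (2.674 − 1.658)/(0.6745 − (-1.645)) = 0.438.
μ = 1.658 − (-1.645)·0.438 = 2.379.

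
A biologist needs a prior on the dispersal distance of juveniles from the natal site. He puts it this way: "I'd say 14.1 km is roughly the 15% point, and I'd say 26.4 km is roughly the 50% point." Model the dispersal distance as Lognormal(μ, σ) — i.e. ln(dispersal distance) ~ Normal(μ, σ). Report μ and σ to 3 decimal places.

μ ≈ 3.273, σ ≈ 0.605

If T ~ Lognormal(μ,σ) then ln T ~ Normal(μ,σ), so the p-quantile of ln T is μ + z_p·σ.
ln(14.1) = 2.646 and ln(26.4) = 3.273; z_{0.15} = -1.036, z_{0.5} = 0.
σ = (3.273 − 2.646)/(0 − (-1.036)) = 0.605.
μ = 2.646 − (-1.036)·0.605 = 3.273.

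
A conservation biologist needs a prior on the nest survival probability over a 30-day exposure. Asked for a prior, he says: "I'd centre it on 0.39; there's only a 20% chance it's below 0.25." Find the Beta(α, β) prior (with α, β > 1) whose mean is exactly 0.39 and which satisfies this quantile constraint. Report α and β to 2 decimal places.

α ≈ 3.47, β ≈ 5.43

With mean 0.39 fixed, write α = 0.39s, β = 0.61s where s = α+β.
Need P(θ < 0.25) = 0.2 under Beta(0.39s, 0.61s). Normal approximation: (q−m)/√(m(1−m)/s) ≈ z_{0.2} = -0.842, so s ≈ 0.39·0.61·(-0.842)²/(0.25−0.39)² = 8.6.
At s = 8.6: P(θ<0.25) ≈ 0.205. Adjusting to match 0.2 gives s ≈ 8.89.
So α = 0.39·8.89 ≈ 3.47, β = 0.61·8.89 ≈ 5.43.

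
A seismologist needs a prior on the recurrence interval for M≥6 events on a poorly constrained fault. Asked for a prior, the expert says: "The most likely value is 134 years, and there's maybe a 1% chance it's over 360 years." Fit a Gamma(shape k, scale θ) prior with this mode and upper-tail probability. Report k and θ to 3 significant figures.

Gamma(k,θ) with k>1 has mode (k−1)θ, so θ = 134/(k−1).
Need P(X < 360) = 0.99 with θ tied to k this way. Start at k = 2, θ = 134: P(X<360) ≈ 0.749.
Too low — raise k to concentrate. Iterating converges to k ≈ 5.73.
Then θ = 134/(5.73−1) ≈ 28.3.

k ≈ 5.73, θ ≈ 28.3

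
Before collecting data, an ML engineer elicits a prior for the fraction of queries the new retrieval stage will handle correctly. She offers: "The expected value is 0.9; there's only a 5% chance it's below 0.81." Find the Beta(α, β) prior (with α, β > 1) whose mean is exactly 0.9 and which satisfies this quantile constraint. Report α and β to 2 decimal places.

With mean 0.9 fixed, write α = 0.9s, β = 0.1s where s = α+β.
Need P(θ < 0.81) = 0.05 under Beta(0.9s, 0.1s). Normal approximation: (q−m)/√(m(1−m)/s) ≈ z_{0.05} = -1.64, so s ≈ 0.9·0.1·(-1.64)²/(0.81−0.9)² = 30.1.
At s = 30.1: P(θ<0.81) ≈ 0.067. Adjusting to match 0.05 gives s ≈ 37.54.
So α = 0.9·37.54 ≈ 33.79, β = 0.1·37.54 ≈ 3.75.

α ≈ 33.79, β ≈ 3.75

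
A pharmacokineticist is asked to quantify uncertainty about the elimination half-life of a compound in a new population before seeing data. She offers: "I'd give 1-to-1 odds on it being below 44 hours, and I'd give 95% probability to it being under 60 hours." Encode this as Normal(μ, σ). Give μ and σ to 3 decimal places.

μ = 44.000, σ = 9.727

For Normal(μ,σ), the p-quantile is μ + z_p·σ. Here z_{0.5} = 0, z_{0.95} = 1.645.
So 44 = μ + 0σ and 60 = μ + 1.645σ.
Subtracting: σ = (60 − 44)/(1.645 − (0)) = 9.727.
Then μ = 44 − (0)·9.727 = 44.000.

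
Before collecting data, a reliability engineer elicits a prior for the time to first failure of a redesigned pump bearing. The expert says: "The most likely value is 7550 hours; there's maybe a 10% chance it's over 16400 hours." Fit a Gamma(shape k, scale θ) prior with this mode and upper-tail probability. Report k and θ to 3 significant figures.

k ≈ 4.19, θ ≈ 2360

Gamma(k,θ) with k>1 has mode (k−1)θ, so θ = 7550/(k−1).
Need P(X < 16400) = 0.9 with θ tied to k this way. Start at k = 2, θ = 7550: P(X<16400) ≈ 0.639.
Too low — raise k to concentrate. Iterating converges to k ≈ 4.19.
Then θ = 7550/(4.19−1) ≈ 2360.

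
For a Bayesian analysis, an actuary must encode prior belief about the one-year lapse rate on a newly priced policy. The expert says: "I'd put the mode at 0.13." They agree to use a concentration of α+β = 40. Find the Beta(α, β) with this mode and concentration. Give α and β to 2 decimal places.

α = 5.94, β = 34.06

For α,β > 1 the Beta mode is (α−1)/(α+β−2). With α+β = 40, the mode is (α−1)/38.
Set (α−1)/38 = 0.13 → α = 1 + 0.13·38 = 5.94.
β = 40 − α = 34.06.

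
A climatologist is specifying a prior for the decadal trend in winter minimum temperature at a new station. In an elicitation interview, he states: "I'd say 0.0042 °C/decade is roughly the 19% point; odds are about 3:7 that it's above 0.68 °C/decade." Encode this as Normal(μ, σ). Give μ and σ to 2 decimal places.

For Normal(μ,σ), the p-quantile is μ + z_p·σ. Here z_{0.19} = -0.8779, z_{0.7} = 0.5244.
So 0.0042 = μ − 0.8779σ and 0.68 = μ + 0.5244σ.
Subtracting: σ = (0.68 − 0.0042)/(0.5244 − (-0.8779)) = 0.48.
Then μ = 0.0042 − (-0.8779)·0.48 = 0.43.

μ = 0.43, σ = 0.48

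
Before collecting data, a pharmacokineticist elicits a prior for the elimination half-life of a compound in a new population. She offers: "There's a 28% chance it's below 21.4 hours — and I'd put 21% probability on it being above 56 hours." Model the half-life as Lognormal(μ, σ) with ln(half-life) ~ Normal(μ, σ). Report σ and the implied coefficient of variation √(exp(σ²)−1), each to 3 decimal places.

If T ~ Lognormal(μ,σ) then ln T ~ Normal(μ,σ), so the p-quantile of ln T is μ + z_p·σ.
ln(21.4) = 3.063 and ln(56) = 4.025; z_{0.28} = -0.5828, z_{0.79} = 0.8064.
σ = (4.025 − 3.063)/(0.8064 − (-0.5828)) = 0.692.
μ = 3.063 − (-0.5828)·0.692 = 3.467.
CV = √(exp(σ²)−1) = √(exp(0.4795)−1) = 0.784.

σ ≈ 0.692, CV ≈ 0.784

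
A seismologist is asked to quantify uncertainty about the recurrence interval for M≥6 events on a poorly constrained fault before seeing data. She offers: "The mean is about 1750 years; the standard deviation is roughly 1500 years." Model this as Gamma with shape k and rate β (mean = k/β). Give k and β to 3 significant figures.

For Gamma(k, rate β): mean = k/β, variance = k/β², so CV = 1/√k.
CV = SD/mean = 1500/1750 = 0.8571, hence k = 1/CV² = 1.36.
Then β = k/mean = 1.36/1750 = 0.000778.

k ≈ 1.36, β ≈ 0.000778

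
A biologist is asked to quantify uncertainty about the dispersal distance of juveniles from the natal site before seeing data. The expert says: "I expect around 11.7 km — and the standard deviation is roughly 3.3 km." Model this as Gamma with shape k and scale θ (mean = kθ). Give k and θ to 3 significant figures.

k ≈ 12.6, θ ≈ 0.931

For Gamma(k, scale θ): mean = kθ, variance = kθ², so CV = 1/√k.
CV = SD/mean = 3.3/11.7 = 0.2821, hence k = 1/CV² = 12.6.
Then θ = mean/k = 11.7/12.6 = 0.931.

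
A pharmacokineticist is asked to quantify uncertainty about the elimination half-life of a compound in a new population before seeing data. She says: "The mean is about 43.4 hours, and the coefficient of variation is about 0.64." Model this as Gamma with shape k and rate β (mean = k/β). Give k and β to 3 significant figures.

k ≈ 2.44, β ≈ 0.0563

For Gamma(k, rate β): mean = k/β, variance = k/β², so CV = 1/√k.
CV = 0.64, hence k = 1/CV² = 2.44.
Then β = k/mean = 2.44/43.4 = 0.0563.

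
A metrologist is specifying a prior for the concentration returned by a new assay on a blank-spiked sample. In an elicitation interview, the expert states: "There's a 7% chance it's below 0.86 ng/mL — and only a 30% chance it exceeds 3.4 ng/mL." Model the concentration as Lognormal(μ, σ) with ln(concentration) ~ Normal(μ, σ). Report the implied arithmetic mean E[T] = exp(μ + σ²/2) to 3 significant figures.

If T ~ Lognormal(μ,σ) then ln T ~ Normal(μ,σ), so the p-quantile of ln T is μ + z_p·σ.
ln(0.86) = -0.1508 and ln(3.4) = 1.224; z_{0.07} = -1.476, z_{0.7} = 0.5244.
σ = (1.224 − -0.1508)/(0.5244 − (-1.476)) = 0.687.
μ = -0.1508 − (-1.476)·0.687 = 0.863.
E[T] = exp(μ + σ²/2) = exp(0.863 + 0.2361) = 3 ng/mL.

E[T] ≈ 3 ng/mL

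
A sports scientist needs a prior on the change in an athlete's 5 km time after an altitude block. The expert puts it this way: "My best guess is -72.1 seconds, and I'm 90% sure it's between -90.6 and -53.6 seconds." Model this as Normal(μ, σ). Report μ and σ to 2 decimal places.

μ = -72.10, σ = 11.25

A symmetric 90% interval runs μ ± z·σ with z = 1.645.
Half-width = 18.5, so σ = 18.5/1.645 = 11.25.
μ is the stated best guess, -72.10.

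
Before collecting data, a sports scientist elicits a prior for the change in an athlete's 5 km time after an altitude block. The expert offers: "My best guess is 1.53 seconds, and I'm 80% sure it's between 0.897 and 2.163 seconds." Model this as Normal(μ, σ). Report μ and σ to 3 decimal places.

μ = 1.530, σ = 0.494

A symmetric 80% interval runs μ ± z·σ with z = 1.282.
Half-width = 0.633, so σ = 0.633/1.282 = 0.494.
μ is the stated best guess, 1.530.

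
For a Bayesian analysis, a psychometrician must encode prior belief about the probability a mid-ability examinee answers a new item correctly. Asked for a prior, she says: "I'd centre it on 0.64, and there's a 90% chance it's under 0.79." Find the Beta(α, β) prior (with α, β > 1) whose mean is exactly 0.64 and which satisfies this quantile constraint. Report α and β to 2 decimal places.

α ≈ 9.89, β ≈ 5.56

With mean 0.64 fixed, write α = 0.64s, β = 0.36s where s = α+β.
Need P(θ < 0.79) = 0.9 under Beta(0.64s, 0.36s). Normal approximation: (q−m)/√(m(1−m)/s) ≈ z_{0.9} = 1.28, so s ≈ 0.64·0.36·(1.28)²/(0.79−0.64)² = 16.8.
At s = 16.8: P(θ<0.79) ≈ 0.910. Adjusting to match 0.9 gives s ≈ 15.45.
So α = 0.64·15.45 ≈ 9.89, β = 0.36·15.45 ≈ 5.56.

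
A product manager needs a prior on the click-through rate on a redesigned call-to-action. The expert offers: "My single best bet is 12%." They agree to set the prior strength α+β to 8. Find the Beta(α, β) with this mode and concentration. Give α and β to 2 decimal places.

For α,β > 1 the Beta mode is (α−1)/(α+β−2). With α+β = 8, the mode is (α−1)/6.
Set (α−1)/6 = 0.12 → α = 1 + 0.12·6 = 1.72.
β = 8 − α = 6.28.

α = 1.72, β = 6.28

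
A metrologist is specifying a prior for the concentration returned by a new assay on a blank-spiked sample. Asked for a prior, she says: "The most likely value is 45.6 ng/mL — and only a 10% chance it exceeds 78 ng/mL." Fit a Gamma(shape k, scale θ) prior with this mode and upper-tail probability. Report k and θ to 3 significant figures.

k ≈ 7.57, θ ≈ 6.94

Gamma(k,θ) with k>1 has mode (k−1)θ, so θ = 45.6/(k−1).
Need P(X < 78) = 0.9 with θ tied to k this way. Start at k = 2, θ = 45.6: P(X<78) ≈ 0.510.
Too low — raise k to concentrate. Iterating converges to k ≈ 7.57.
Then θ = 45.6/(7.57−1) ≈ 6.94.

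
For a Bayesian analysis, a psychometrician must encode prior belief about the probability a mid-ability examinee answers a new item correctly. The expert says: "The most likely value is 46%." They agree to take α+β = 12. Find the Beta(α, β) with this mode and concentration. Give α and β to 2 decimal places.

For α,β > 1 the Beta mode is (α−1)/(α+β−2). With α+β = 12, the mode is (α−1)/10.
Set (α−1)/10 = 0.46 → α = 1 + 0.46·10 = 5.60.
β = 12 − α = 6.40.

α = 5.60, β = 6.40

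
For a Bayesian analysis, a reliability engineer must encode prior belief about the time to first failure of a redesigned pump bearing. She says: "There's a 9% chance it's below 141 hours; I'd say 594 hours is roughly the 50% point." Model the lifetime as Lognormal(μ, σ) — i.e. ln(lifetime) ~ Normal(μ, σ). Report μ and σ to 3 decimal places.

μ ≈ 6.387, σ ≈ 1.073

If T ~ Lognormal(μ,σ) then ln T ~ Normal(μ,σ), so the p-quantile of ln T is μ + z_p·σ.
ln(141) = 4.949 and ln(594) = 6.387; z_{0.09} = -1.341, z_{0.5} = 0.
σ = (6.387 − 4.949)/(0 − (-1.341)) = 1.073.
μ = 4.949 − (-1.341)·1.073 = 6.387.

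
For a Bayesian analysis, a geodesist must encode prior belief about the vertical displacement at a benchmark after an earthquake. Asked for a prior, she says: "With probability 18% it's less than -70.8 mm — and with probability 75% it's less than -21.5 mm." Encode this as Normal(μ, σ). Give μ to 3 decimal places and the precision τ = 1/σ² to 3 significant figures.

μ = -42.415, τ = 0.00104

For Normal(μ,σ), the p-quantile is μ + z_p·σ. Here z_{0.18} = -0.9154, z_{0.75} = 0.6745.
So -70.8 = μ − 0.9154σ and -21.5 = μ + 0.6745σ.
Subtracting: σ = (-21.5 − -70.8)/(0.6745 − (-0.9154)) = 31.009.
Then μ = -70.8 − (-0.9154)·31.009 = -42.415.
Precision τ = 1/σ² = 1/31.01² = 0.00104.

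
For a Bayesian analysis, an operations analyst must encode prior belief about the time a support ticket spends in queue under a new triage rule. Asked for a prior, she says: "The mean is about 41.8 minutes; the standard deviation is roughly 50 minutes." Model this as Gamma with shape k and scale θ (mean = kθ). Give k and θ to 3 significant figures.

k ≈ 0.699, θ ≈ 59.8

For Gamma(k, scale θ): mean = kθ, variance = kθ², so CV = 1/√k.
CV = SD/mean = 50/41.8 = 1.196, hence k = 1/CV² = 0.699.
Then θ = mean/k = 41.8/0.699 = 59.8.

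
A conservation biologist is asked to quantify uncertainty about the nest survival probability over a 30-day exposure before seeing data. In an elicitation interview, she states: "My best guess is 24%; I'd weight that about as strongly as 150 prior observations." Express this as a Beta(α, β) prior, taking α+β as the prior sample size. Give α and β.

Under the effective-sample-size interpretation, Beta(α, β) has prior mean α/(α+β) and prior sample size α+β.
So α+β = 150 and α/(α+β) = 0.24, giving α = 0.24·150 = 36 and β = 150 − 36 = 114.

α = 36, β = 114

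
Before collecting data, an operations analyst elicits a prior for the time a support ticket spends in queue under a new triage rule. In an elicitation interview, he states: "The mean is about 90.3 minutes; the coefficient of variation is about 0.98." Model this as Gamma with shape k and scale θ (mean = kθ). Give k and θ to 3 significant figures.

For Gamma(k, scale θ): mean = kθ, variance = kθ², so CV = 1/√k.
CV = 0.98, hence k = 1/CV² = 1.04.
Then θ = mean/k = 90.3/1.04 = 86.7.

k ≈ 1.04, θ ≈ 86.7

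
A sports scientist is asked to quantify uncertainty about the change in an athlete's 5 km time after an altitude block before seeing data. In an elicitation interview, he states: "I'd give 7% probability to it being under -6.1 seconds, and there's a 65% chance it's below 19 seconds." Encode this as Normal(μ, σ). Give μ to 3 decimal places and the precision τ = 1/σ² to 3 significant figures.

μ = 13.803, τ = 0.0055

For Normal(μ,σ), the p-quantile is μ + z_p·σ. Here z_{0.07} = -1.476, z_{0.65} = 0.3853.
So -6.1 = μ − 1.476σ and 19 = μ + 0.3853σ.
Subtracting: σ = (19 − -6.1)/(0.3853 − (-1.476)) = 13.487.
Then μ = -6.1 − (-1.476)·13.487 = 13.803.
Precision τ = 1/σ² = 1/13.49² = 0.0055.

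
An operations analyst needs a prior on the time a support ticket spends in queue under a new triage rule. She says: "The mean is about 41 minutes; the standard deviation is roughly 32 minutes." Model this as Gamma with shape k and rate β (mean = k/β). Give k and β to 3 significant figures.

For Gamma(k, rate β): mean = k/β, variance = k/β², so CV = 1/√k.
CV = SD/mean = 32/41 = 0.7805, hence k = 1/CV² = 1.64.
Then β = k/mean = 1.64/41 = 0.04.

k ≈ 1.64, β ≈ 0.04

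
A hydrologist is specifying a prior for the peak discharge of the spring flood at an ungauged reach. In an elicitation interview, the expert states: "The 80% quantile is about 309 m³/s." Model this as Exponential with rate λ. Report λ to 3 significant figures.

P(T < 309.0) = 1 − e^(−λ·309.0) = 0.8, so λ = −ln(1−0.8)/309.0 = −ln(0.2)/309.0 = 0.00521.

λ ≈ 0.00521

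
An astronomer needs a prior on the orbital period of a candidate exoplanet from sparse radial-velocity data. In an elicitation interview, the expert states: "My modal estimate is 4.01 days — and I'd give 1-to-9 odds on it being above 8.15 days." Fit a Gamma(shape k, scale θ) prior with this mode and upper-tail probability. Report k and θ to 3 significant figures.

k ≈ 4.81, θ ≈ 1.05

Gamma(k,θ) with k>1 has mode (k−1)θ, so θ = 4.01/(k−1).
Need P(X < 8.15) = 0.9 with θ tied to k this way. Start at k = 2, θ = 4.01: P(X<8.15) ≈ 0.603.
Too low — raise k to concentrate. Iterating converges to k ≈ 4.81.
Then θ = 4.01/(4.81−1) ≈ 1.05.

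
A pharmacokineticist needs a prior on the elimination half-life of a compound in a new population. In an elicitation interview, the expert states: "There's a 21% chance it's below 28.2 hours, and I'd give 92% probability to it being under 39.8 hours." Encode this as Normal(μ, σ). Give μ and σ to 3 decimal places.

The p-quantile of Normal(μ,σ) is μ + z_p·σ, with z_{0.21} = -0.8064 and z_{0.92} = 1.405.
Eliminate σ: μ = (z₂·x₁ − z₁·x₂)/(z₂ − z₁) = (1.405·28.2 − (-0.8064)·39.8)/2.211 = 32.430.
Then σ = (x₂ − x₁)/(z₂ − z₁) = (39.8 − 28.2)/2.211 = 5.245.

μ = 32.430, σ = 5.245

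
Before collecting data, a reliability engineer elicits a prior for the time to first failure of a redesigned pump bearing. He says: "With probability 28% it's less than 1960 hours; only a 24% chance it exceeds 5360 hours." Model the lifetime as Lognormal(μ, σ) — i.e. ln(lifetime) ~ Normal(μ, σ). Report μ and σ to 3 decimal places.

If T ~ Lognormal(μ,σ) then ln T ~ Normal(μ,σ), so the p-quantile of ln T is μ + z_p·σ.
ln(1960) = 7.581 and ln(5360) = 8.587; z_{0.28} = -0.5828, z_{0.76} = 0.7063.
σ = (8.587 − 7.581)/(0.7063 − (-0.5828)) = 0.780.
μ = 7.581 − (-0.5828)·0.780 = 8.036.

μ ≈ 8.036, σ ≈ 0.780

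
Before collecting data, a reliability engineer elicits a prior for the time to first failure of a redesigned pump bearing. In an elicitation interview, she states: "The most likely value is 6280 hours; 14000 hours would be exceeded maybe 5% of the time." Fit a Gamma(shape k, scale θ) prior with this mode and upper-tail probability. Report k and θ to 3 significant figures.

k ≈ 5.28, θ ≈ 1470

Gamma(k,θ) with k>1 has mode (k−1)θ, so θ = 6280/(k−1).
Need P(X < 14000) = 0.95 with θ tied to k this way. Start at k = 2, θ = 6280: P(X<14000) ≈ 0.653.
Too low — raise k to concentrate. Iterating converges to k ≈ 5.28.
Then θ = 6280/(5.28−1) ≈ 1470.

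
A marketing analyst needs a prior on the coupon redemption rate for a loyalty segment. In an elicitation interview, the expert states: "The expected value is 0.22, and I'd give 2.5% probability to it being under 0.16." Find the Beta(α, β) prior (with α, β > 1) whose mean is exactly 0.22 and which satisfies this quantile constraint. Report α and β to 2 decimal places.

α ≈ 35.86, β ≈ 127.15

With mean 0.22 fixed, write α = 0.22s, β = 0.78s where s = α+β.
Need P(θ < 0.16) = 0.025 under Beta(0.22s, 0.78s). Normal approximation: (q−m)/√(m(1−m)/s) ≈ z_{0.025} = -1.96, so s ≈ 0.22·0.78·(-1.96)²/(0.16−0.22)² = 183.1.
At s = 183.1: P(θ<0.16) ≈ 0.019. Adjusting to match 0.025 gives s ≈ 163.01.
So α = 0.22·163.01 ≈ 35.86, β = 0.78·163.01 ≈ 127.15.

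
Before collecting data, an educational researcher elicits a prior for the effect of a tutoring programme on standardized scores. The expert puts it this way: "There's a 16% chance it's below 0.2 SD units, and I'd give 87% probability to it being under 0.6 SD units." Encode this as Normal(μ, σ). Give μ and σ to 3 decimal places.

The p-quantile of Normal(μ,σ) is μ + z_p·σ, with z_{0.16} = -0.9945 and z_{0.87} = 1.126.
Eliminate σ: μ = (z₂·x₁ − z₁·x₂)/(z₂ − z₁) = (1.126·0.2 − (-0.9945)·0.6)/2.121 = 0.388.
Then σ = (x₂ − x₁)/(z₂ − z₁) = (0.6 − 0.2)/2.121 = 0.189.

μ = 0.388, σ = 0.189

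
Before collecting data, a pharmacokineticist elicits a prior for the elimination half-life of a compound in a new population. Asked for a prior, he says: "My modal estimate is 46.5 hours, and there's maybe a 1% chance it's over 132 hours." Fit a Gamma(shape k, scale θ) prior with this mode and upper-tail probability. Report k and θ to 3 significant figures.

Gamma(k,θ) with k>1 has mode (k−1)θ, so θ = 46.5/(k−1).
Need P(X < 132) = 0.99 with θ tied to k this way. Start at k = 2, θ = 46.5: P(X<132) ≈ 0.775.
Too low — raise k to concentrate. Iterating converges to k ≈ 5.19.
Then θ = 46.5/(5.19−1) ≈ 11.1.

k ≈ 5.19, θ ≈ 11.1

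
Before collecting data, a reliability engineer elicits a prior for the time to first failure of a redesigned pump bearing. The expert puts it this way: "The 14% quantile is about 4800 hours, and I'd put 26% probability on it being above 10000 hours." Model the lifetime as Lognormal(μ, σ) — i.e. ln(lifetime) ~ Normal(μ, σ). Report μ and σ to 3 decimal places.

If T ~ Lognormal(μ,σ) then ln T ~ Normal(μ,σ), so the p-quantile of ln T is μ + z_p·σ.
ln(4800) = 8.476 and ln(10000) = 9.21; z_{0.14} = -1.08, z_{0.74} = 0.6433.
σ = (9.21 − 8.476)/(0.6433 − (-1.08)) = 0.426.
μ = 8.476 − (-1.08)·0.426 = 8.936.

μ ≈ 8.936, σ ≈ 0.426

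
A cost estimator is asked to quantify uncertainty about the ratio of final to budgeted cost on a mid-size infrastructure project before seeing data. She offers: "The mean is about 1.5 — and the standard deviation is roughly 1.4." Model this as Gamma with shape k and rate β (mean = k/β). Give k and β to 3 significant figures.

For Gamma(k, rate β): mean = k/β, variance = k/β², so CV = 1/√k.
CV = SD/mean = 1.4/1.5 = 0.9333, hence k = 1/CV² = 1.15.
Then β = k/mean = 1.15/1.5 = 0.765.

k ≈ 1.15, β ≈ 0.765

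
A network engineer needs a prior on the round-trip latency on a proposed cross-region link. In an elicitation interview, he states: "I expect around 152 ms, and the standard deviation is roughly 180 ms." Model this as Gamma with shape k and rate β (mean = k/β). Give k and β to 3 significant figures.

k ≈ 0.713, β ≈ 0.00469

For Gamma(k, rate β): mean = k/β, variance = k/β², so CV = 1/√k.
CV = SD/mean = 180/152 = 1.184, hence k = 1/CV² = 0.713.
Then β = k/mean = 0.713/152 = 0.00469.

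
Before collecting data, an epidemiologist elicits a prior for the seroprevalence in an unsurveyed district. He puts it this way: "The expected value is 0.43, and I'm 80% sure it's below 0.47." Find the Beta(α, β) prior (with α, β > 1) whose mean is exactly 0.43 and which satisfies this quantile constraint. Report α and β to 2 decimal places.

With mean 0.43 fixed, write α = 0.43s, β = 0.57s where s = α+β.
Need P(θ < 0.47) = 0.8 under Beta(0.43s, 0.57s). Normal approximation: (q−m)/√(m(1−m)/s) ≈ z_{0.8} = 0.842, so s ≈ 0.43·0.57·(0.842)²/(0.47−0.43)² = 108.5.
At s = 108.5: P(θ<0.47) ≈ 0.801. Adjusting to match 0.8 gives s ≈ 107.95.
So α = 0.43·107.95 ≈ 46.42, β = 0.57·107.95 ≈ 61.53.

α ≈ 46.42, β ≈ 61.53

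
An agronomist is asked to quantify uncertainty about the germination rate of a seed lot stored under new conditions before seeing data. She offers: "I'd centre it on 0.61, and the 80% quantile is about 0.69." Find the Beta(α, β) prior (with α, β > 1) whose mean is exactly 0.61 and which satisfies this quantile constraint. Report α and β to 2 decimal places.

With mean 0.61 fixed, write α = 0.61s, β = 0.39s where s = α+β.
Need P(θ < 0.69) = 0.8 under Beta(0.61s, 0.39s). Normal approximation: (q−m)/√(m(1−m)/s) ≈ z_{0.8} = 0.842, so s ≈ 0.61·0.39·(0.842)²/(0.69−0.61)² = 26.3.
At s = 26.3: P(θ<0.69) ≈ 0.797. Adjusting to match 0.8 gives s ≈ 26.90.
So α = 0.61·26.90 ≈ 16.41, β = 0.39·26.90 ≈ 10.49.

α ≈ 16.41, β ≈ 10.49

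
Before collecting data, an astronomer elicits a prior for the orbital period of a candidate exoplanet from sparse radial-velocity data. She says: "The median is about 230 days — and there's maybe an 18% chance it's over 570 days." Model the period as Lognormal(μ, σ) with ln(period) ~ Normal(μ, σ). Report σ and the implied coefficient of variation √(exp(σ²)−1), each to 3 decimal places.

If T ~ Lognormal(μ,σ) then ln T ~ Normal(μ,σ), so the p-quantile of ln T is μ + z_p·σ.
ln(230) = 5.438 and ln(570) = 6.346; z_{0.5} = 0, z_{0.82} = 0.9154.
σ = (6.346 − 5.438)/(0.9154 − (0)) = 0.991.
μ = 5.438 − (0)·0.991 = 5.438.
CV = √(exp(σ²)−1) = √(exp(0.9830)−1) = 1.293.

σ ≈ 0.991, CV ≈ 1.293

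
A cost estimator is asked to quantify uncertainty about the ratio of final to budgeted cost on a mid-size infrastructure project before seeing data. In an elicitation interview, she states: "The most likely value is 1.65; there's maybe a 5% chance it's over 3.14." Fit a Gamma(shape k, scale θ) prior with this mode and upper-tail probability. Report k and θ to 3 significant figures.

k ≈ 7.71, θ ≈ 0.246

Gamma(k,θ) with k>1 has mode (k−1)θ, so θ = 1.65/(k−1).
Need P(X < 3.14) = 0.95 with θ tied to k this way. Start at k = 2, θ = 1.65: P(X<3.14) ≈ 0.567.
Too low — raise k to concentrate. Iterating converges to k ≈ 7.71.
Then θ = 1.65/(7.71−1) ≈ 0.246.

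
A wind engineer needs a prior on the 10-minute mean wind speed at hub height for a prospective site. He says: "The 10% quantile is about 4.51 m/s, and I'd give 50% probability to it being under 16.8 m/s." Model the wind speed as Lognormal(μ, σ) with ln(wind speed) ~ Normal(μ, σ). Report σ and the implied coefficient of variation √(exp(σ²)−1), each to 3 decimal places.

If T ~ Lognormal(μ,σ) then ln T ~ Normal(μ,σ), so the p-quantile of ln T is μ + z_p·σ.
ln(4.51) = 1.506 and ln(16.8) = 2.821; z_{0.1} = -1.282, z_{0.5} = 0.
σ = (2.821 − 1.506)/(0 − (-1.282)) = 1.026.
μ = 1.506 − (-1.282)·1.026 = 2.821.
CV = √(exp(σ²)−1) = √(exp(1.0530)−1) = 1.366.

σ ≈ 1.026, CV ≈ 1.366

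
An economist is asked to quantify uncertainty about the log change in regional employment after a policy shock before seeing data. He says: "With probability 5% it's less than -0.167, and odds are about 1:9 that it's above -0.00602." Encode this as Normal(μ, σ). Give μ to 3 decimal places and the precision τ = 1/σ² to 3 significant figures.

μ = -0.077, τ = 330

The p-quantile of Normal(μ,σ) is μ + z_p·σ, with z_{0.05} = -1.645 and z_{0.9} = 1.282.
Eliminate σ: μ = (z₂·x₁ − z₁·x₂)/(z₂ − z₁) = (1.282·-0.167 − (-1.645)·-0.00602)/2.926 = -0.077.
Then σ = (x₂ − x₁)/(z₂ − z₁) = (-0.00602 − -0.167)/2.926 = 0.055.
Precision τ = 1/σ² = 1/0.05501² = 330.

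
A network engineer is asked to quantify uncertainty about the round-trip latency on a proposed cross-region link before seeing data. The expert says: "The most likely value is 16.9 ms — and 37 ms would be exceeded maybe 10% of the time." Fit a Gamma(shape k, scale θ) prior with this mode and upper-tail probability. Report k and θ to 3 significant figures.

k ≈ 4.13, θ ≈ 5.4

Gamma(k,θ) with k>1 has mode (k−1)θ, so θ = 16.9/(k−1).
Need P(X < 37) = 0.9 with θ tied to k this way. Start at k = 2, θ = 16.9: P(X<37) ≈ 0.643.
Too low — raise k to concentrate. Iterating converges to k ≈ 4.13.
Then θ = 16.9/(4.13−1) ≈ 5.4.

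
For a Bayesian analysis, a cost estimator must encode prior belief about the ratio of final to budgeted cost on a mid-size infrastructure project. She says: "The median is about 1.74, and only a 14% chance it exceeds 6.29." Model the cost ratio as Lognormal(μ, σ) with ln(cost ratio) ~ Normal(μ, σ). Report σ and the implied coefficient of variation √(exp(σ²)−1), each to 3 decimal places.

If T ~ Lognormal(μ,σ) then ln T ~ Normal(μ,σ), so the p-quantile of ln T is μ + z_p·σ.
ln(1.74) = 0.5539 and ln(6.29) = 1.839; z_{0.5} = 0, z_{0.86} = 1.08.
σ = (1.839 − 0.5539)/(1.08 − (0)) = 1.190.
μ = 0.5539 − (0)·1.190 = 0.554.
CV = √(exp(σ²)−1) = √(exp(1.4150)−1) = 1.765.

σ ≈ 1.190, CV ≈ 1.765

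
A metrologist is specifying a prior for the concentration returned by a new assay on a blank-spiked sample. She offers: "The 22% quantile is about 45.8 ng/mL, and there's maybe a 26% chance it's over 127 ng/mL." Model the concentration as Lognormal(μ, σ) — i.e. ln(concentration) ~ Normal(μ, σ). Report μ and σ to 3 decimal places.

If T ~ Lognormal(μ,σ) then ln T ~ Normal(μ,σ), so the p-quantile of ln T is μ + z_p·σ.
ln(45.8) = 3.824 and ln(127) = 4.844; z_{0.22} = -0.7722, z_{0.74} = 0.6433.
σ = (4.844 − 3.824)/(0.6433 − (-0.7722)) = 0.721.
μ = 3.824 − (-0.7722)·0.721 = 4.381.

μ ≈ 4.381, σ ≈ 0.721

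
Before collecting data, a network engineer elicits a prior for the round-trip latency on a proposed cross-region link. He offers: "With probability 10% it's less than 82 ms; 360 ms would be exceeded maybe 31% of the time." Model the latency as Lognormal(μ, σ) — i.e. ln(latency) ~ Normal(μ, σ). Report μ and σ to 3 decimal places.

If T ~ Lognormal(μ,σ) then ln T ~ Normal(μ,σ), so the p-quantile of ln T is μ + z_p·σ.
ln(82) = 4.407 and ln(360) = 5.886; z_{0.1} = -1.282, z_{0.69} = 0.4959.
σ = (5.886 − 4.407)/(0.4959 − (-1.282)) = 0.832.
μ = 4.407 − (-1.282)·0.832 = 5.473.

μ ≈ 5.473, σ ≈ 0.832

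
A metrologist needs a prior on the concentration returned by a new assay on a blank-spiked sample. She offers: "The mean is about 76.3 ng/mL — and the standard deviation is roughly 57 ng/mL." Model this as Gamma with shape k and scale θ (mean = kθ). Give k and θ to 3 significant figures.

For Gamma(k, scale θ): mean = kθ, variance = kθ², so CV = 1/√k.
CV = SD/mean = 57/76.3 = 0.7471, hence k = 1/CV² = 1.79.
Then θ = mean/k = 76.3/1.79 = 42.6.

k ≈ 1.79, θ ≈ 42.6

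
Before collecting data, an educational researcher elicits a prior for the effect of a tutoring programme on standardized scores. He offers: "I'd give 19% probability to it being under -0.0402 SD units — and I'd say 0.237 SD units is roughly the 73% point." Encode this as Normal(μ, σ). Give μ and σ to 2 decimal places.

μ = 0.12, σ = 0.19

The p-quantile of Normal(μ,σ) is μ + z_p·σ, with z_{0.19} = -0.8779 and z_{0.73} = 0.6128.
Eliminate σ: μ = (z₂·x₁ − z₁·x₂)/(z₂ − z₁) = (0.6128·-0.0402 − (-0.8779)·0.237)/1.491 = 0.12.
Then σ = (x₂ − x₁)/(z₂ − z₁) = (0.237 − -0.0402)/1.491 = 0.19.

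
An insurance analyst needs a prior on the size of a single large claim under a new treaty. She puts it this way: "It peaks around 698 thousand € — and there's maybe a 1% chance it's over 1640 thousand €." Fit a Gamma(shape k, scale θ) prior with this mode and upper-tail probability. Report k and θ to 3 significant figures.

Gamma(k,θ) with k>1 has mode (k−1)θ, so θ = 698/(k−1).
Need P(X < 1640) = 0.99 with θ tied to k this way. Start at k = 2, θ = 698: P(X<1640) ≈ 0.680.
Too low — raise k to concentrate. Iterating converges to k ≈ 7.52.
Then θ = 698/(7.52−1) ≈ 107.

k ≈ 7.52, θ ≈ 107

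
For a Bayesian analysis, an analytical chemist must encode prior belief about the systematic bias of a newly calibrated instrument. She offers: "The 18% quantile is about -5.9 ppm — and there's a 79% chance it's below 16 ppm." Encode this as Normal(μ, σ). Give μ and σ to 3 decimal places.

μ = 5.743, σ = 12.719

The p-quantile of Normal(μ,σ) is μ + z_p·σ, with z_{0.18} = -0.9154 and z_{0.79} = 0.8064.
Eliminate σ: μ = (z₂·x₁ − z₁·x₂)/(z₂ − z₁) = (0.8064·-5.9 − (-0.9154)·16)/1.722 = 5.743.
Then σ = (x₂ − x₁)/(z₂ − z₁) = (16 − -5.9)/1.722 = 12.719.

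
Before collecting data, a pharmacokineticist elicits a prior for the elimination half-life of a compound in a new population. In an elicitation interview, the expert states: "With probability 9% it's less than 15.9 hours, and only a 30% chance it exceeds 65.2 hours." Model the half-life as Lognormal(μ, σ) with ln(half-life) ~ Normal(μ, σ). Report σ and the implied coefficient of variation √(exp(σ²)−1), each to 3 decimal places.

If T ~ Lognormal(μ,σ) then ln T ~ Normal(μ,σ), so the p-quantile of ln T is μ + z_p·σ.
ln(15.9) = 2.766 and ln(65.2) = 4.177; z_{0.09} = -1.341, z_{0.7} = 0.5244.
σ = (4.177 − 2.766)/(0.5244 − (-1.341)) = 0.757.
μ = 2.766 − (-1.341)·0.757 = 3.781.
CV = √(exp(σ²)−1) = √(exp(0.5724)−1) = 0.879.

σ ≈ 0.757, CV ≈ 0.879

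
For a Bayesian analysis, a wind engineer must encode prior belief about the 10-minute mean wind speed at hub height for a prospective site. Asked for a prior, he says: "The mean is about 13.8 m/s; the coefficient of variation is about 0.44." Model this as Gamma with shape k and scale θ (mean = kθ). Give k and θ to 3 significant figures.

k ≈ 5.17, θ ≈ 2.67

For Gamma(k, scale θ): mean = kθ, variance = kθ², so CV = 1/√k.
CV = 0.44, hence k = 1/CV² = 5.17.
Then θ = mean/k = 13.8/5.17 = 2.67.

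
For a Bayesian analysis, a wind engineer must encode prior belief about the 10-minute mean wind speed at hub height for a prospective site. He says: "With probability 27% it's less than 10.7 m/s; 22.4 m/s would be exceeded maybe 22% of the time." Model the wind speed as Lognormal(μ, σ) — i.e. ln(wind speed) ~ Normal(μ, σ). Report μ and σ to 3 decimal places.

μ ≈ 2.697, σ ≈ 0.533

If T ~ Lognormal(μ,σ) then ln T ~ Normal(μ,σ), so the p-quantile of ln T is μ + z_p·σ.
ln(10.7) = 2.37 and ln(22.4) = 3.109; z_{0.27} = -0.6128, z_{0.78} = 0.7722.
σ = (3.109 − 2.37)/(0.7722 − (-0.6128)) = 0.533.
μ = 2.37 − (-0.6128)·0.533 = 2.697.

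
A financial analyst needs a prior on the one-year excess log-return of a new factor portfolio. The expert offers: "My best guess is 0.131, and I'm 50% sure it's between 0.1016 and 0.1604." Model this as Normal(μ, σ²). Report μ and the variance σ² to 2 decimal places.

A symmetric 50% interval runs μ ± z·σ with z = 0.6745.
Half-width = 0.0294, so σ = 0.0294/0.6745 = 0.044 and σ² = 0.00.
μ is the stated best guess, 0.13.

μ = 0.13, σ² = 0.00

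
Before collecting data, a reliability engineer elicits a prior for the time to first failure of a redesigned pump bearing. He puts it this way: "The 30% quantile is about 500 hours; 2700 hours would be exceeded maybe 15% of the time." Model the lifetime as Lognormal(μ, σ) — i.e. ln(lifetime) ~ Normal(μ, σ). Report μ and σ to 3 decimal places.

μ ≈ 6.781, σ ≈ 1.080

If T ~ Lognormal(μ,σ) then ln T ~ Normal(μ,σ), so the p-quantile of ln T is μ + z_p·σ.
ln(500) = 6.215 and ln(2700) = 7.901; z_{0.3} = -0.5244, z_{0.85} = 1.036.
σ = (7.901 − 6.215)/(1.036 − (-0.5244)) = 1.080.
μ = 6.215 − (-0.5244)·1.080 = 6.781.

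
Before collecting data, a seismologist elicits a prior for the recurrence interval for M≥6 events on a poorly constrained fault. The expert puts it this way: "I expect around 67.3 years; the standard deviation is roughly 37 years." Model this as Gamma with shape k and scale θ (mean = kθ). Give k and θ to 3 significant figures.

k ≈ 3.31, θ ≈ 20.3

For Gamma(k, scale θ): mean = kθ, variance = kθ², so CV = 1/√k.
CV = SD/mean = 37/67.3 = 0.5498, hence k = 1/CV² = 3.31.
Then θ = mean/k = 67.3/3.31 = 20.3.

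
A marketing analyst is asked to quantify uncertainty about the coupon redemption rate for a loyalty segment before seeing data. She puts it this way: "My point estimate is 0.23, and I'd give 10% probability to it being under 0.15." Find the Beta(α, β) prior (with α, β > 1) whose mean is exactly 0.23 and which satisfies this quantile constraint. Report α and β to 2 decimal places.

With mean 0.23 fixed, write α = 0.23s, β = 0.77s where s = α+β.
Need P(θ < 0.15) = 0.1 under Beta(0.23s, 0.77s). Normal approximation: (q−m)/√(m(1−m)/s) ≈ z_{0.1} = -1.28, so s ≈ 0.23·0.77·(-1.28)²/(0.15−0.23)² = 45.4.
At s = 45.4: P(θ<0.15) ≈ 0.089. Adjusting to match 0.1 gives s ≈ 41.51.
So α = 0.23·41.51 ≈ 9.55, β = 0.77·41.51 ≈ 31.96.

α ≈ 9.55, β ≈ 31.96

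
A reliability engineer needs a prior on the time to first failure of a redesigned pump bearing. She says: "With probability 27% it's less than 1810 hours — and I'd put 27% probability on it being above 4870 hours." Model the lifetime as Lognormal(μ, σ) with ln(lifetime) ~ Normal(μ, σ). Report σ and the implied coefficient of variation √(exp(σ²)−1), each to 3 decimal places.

If T ~ Lognormal(μ,σ) then ln T ~ Normal(μ,σ), so the p-quantile of ln T is μ + z_p·σ.
ln(1810) = 7.501 and ln(4870) = 8.491; z_{0.27} = -0.6128, z_{0.73} = 0.6128.
σ = (8.491 − 7.501)/(0.6128 − (-0.6128)) = 0.808.
μ = 7.501 − (-0.6128)·0.808 = 7.996.
CV = √(exp(σ²)−1) = √(exp(0.6522)−1) = 0.959.

σ ≈ 0.808, CV ≈ 0.959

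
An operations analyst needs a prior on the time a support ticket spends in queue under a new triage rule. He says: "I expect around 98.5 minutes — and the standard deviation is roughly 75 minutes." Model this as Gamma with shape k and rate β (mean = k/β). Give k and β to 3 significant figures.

For Gamma(k, rate β): mean = k/β, variance = k/β², so CV = 1/√k.
CV = SD/mean = 75/98.5 = 0.7614, hence k = 1/CV² = 1.72.
Then β = k/mean = 1.72/98.5 = 0.0175.

k ≈ 1.72, β ≈ 0.0175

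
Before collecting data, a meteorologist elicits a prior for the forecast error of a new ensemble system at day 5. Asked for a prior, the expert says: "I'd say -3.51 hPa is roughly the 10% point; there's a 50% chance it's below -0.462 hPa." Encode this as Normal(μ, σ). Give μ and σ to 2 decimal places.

μ = -0.46, σ = 2.38

The p-quantile of Normal(μ,σ) is μ + z_p·σ, with z_{0.1} = -1.282 and z_{0.5} = 0.
Eliminate σ: μ = (z₂·x₁ − z₁·x₂)/(z₂ − z₁) = (0·-3.51 − (-1.282)·-0.462)/1.282 = -0.46.
Then σ = (x₂ − x₁)/(z₂ − z₁) = (-0.462 − -3.51)/1.282 = 2.38.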